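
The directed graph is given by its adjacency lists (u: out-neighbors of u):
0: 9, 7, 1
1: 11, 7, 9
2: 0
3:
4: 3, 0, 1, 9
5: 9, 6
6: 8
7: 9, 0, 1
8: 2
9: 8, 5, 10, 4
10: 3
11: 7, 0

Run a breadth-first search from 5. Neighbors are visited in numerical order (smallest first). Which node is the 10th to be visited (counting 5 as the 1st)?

Visit 5; enqueue 6, 9 → queue [6, 9]
Visit 6; enqueue 8 → queue [9, 8]
Visit 9; enqueue 4, 10 → queue [8, 4, 10]
Visit 8; enqueue 2 → queue [4, 10, 2]
Visit 4; enqueue 0, 1, 3 → queue [10, 2, 0, 1, 3]
Visit 10 → queue [2, 0, 1, 3]
Visit 2 → queue [0, 1, 3]
Visit 0; enqueue 7 → queue [1, 3, 7]
Visit 1; enqueue 11 → queue [3, 7, 11]
Visit 3 → queue [7, 11]
Visit 7 → queue [11]
Visit 11 → queue []

Visit order: 5, 6, 9, 8, 4, 10, 2, 0, 1, 3, 7, 11

3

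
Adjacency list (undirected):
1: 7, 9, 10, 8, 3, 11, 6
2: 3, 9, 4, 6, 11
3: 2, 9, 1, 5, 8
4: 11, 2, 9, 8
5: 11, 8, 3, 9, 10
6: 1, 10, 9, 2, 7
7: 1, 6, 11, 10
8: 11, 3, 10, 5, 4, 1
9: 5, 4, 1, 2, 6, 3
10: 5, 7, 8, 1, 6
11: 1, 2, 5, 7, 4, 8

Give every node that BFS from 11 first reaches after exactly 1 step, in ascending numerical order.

Level 0: 11
Level 1: 1, 2, 4, 5, 7, 8
Level 2: 3, 6, 9, 10

1, 2, 4, 5, 7, 8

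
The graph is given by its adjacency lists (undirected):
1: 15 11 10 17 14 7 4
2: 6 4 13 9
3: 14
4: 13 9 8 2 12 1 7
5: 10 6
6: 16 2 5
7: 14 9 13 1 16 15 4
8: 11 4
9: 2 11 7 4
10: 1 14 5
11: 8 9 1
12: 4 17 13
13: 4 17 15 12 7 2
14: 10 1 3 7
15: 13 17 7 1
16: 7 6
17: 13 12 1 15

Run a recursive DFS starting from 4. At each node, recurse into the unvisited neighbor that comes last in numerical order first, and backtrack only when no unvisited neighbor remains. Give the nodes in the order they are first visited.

Visit 4
4 → 13
13 → 17
17 → 15
15 → 7
7 → 16
16 → 6
6 → 5
5 → 10
10 → 14
14 → 3
14 → 1
1 → 11
11 → 9
9 → 2
11 → 8
17 → 12

4 -> 13 -> 17 -> 15 -> 7 -> 16 -> 6 -> 5 -> 10 -> 14 -> 3 -> 1 -> 11 -> 9 -> 2 -> 8 -> 12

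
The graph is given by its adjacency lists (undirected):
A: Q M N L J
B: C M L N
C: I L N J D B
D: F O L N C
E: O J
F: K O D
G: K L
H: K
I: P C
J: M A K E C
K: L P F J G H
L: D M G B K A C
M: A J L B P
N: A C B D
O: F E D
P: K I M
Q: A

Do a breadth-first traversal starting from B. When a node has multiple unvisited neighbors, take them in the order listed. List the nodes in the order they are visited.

Visit B; enqueue C, M, L, N → queue [C, M, L, N]
Visit C; enqueue I, J, D → queue [M, L, N, I, J, D]
Visit M; enqueue A, P → queue [L, N, I, J, D, A, P]
Visit L; enqueue G, K → queue [N, I, J, D, A, P, G, K]
Visit N → queue [I, J, D, A, P, G, K]
Visit I → queue [J, D, A, P, G, K]
Visit J; enqueue E → queue [D, A, P, G, K, E]
Visit D; enqueue F, O → queue [A, P, G, K, E, F, O]
Visit A; enqueue Q → queue [P, G, K, E, F, O, Q]
Visit P → queue [G, K, E, F, O, Q]
Visit G → queue [K, E, F, O, Q]
Visit K; enqueue H → queue [E, F, O, Q, H]
Visit E → queue [F, O, Q, H]
Visit F → queue [O, Q, H]
Visit O → queue [Q, H]
Visit Q → queue [H]
Visit H → queue []

B, C, M, L, N, I, J, D, A, P, G, K, E, F, O, Q, H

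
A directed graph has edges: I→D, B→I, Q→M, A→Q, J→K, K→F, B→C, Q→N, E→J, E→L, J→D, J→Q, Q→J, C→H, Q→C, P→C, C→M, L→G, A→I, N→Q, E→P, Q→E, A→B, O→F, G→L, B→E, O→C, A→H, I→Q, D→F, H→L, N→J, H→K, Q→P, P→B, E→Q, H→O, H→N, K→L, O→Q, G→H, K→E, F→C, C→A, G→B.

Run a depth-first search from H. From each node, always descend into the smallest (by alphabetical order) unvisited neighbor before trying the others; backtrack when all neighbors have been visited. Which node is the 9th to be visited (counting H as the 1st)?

B

Visit H
H → K
K → E
E → J
J → D
D → F
F → C
C → A
A → B
B → I
I → Q
Q → M
Q → N
Q → P
E → L
L → G
H → O

Visit order: H, K, E, J, D, F, C, A, B, I, Q, M, N, P, L, G, O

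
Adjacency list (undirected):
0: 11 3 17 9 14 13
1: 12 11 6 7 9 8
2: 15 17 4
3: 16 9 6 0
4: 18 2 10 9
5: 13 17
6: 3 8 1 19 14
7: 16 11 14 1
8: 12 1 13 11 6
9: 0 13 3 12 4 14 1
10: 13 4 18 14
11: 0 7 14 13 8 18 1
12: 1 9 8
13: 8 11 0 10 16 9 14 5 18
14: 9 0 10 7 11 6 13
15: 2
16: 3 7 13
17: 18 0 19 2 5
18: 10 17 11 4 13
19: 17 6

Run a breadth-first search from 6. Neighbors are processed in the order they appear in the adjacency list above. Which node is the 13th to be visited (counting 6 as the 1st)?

Visit 6; enqueue 3, 8, 1, 19, 14 → queue [3, 8, 1, 19, 14]
Visit 3; enqueue 16, 9, 0 → queue [8, 1, 19, 14, 16, 9, 0]
Visit 8; enqueue 12, 13, 11 → queue [1, 19, 14, 16, 9, 0, 12, 13, 11]
Visit 1; enqueue 7 → queue [19, 14, 16, 9, 0, 12, 13, 11, 7]
Visit 19; enqueue 17 → queue [14, 16, 9, 0, 12, 13, 11, 7, 17]
Visit 14; enqueue 10 → queue [16, 9, 0, 12, 13, 11, 7, 17, 10]
Visit 16 → queue [9, 0, 12, 13, 11, 7, 17, 10]
Visit 9; enqueue 4 → queue [0, 12, 13, 11, 7, 17, 10, 4]
Visit 0 → queue [12, 13, 11, 7, 17, 10, 4]
Visit 12 → queue [13, 11, 7, 17, 10, 4]
Visit 13; enqueue 5, 18 → queue [11, 7, 17, 10, 4, 5, 18]
Visit 11 → queue [7, 17, 10, 4, 5, 18]
Visit 7 → queue [17, 10, 4, 5, 18]
Visit 17; enqueue 2 → queue [10, 4, 5, 18, 2]
Visit 10 → queue [4, 5, 18, 2]
Visit 4 → queue [5, 18, 2]
Visit 5 → queue [18, 2]
Visit 18 → queue [2]
Visit 2; enqueue 15 → queue [15]
Visit 15 → queue []

Visit order: 6, 3, 8, 1, 19, 14, 16, 9, 0, 12, 13, 11, 7, 17, 10, 4, 5, 18, 2, 15

7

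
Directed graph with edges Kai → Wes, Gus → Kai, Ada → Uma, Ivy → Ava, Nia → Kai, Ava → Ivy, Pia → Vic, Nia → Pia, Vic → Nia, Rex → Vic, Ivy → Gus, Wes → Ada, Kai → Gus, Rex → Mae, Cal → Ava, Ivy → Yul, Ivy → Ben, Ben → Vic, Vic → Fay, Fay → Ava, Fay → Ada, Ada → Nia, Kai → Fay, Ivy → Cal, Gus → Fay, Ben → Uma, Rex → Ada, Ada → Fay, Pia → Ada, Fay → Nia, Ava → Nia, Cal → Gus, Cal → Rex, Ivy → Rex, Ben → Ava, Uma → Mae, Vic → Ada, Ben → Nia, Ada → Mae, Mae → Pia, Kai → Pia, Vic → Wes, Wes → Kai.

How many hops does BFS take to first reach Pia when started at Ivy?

3

Level 0: Ivy
Level 1: Ava, Ben, Cal, Gus, Rex, Yul
Level 2: Ada, Fay, Kai, Mae, Nia, Uma, Vic
Level 3: Pia, Wes
Pia first appears at level 3.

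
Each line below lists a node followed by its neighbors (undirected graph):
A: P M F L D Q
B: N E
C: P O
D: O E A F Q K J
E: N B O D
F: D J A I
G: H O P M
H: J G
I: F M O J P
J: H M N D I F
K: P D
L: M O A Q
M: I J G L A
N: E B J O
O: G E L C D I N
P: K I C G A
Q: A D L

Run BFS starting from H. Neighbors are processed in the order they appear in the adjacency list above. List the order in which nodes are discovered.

H → J → G → M → N → D → I → F → O → P → L → A → E → B → Q → K → C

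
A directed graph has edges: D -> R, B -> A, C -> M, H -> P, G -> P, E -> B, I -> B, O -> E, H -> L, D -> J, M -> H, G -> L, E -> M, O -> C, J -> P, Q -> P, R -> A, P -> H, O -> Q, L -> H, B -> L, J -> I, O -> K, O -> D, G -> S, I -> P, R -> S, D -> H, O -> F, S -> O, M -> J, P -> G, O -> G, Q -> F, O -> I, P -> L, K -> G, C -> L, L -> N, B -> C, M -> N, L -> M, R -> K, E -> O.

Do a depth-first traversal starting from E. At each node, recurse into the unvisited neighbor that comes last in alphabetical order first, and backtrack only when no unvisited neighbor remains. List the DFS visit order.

Visit E
E → O
O → Q
Q → P
P → L
L → N
L → M
M → J
J → I
I → B
B → C
B → A
M → H
P → G
G → S
Q → F
O → K
O → D
D → R

E, O, Q, P, L, N, M, J, I, B, C, A, H, G, S, F, K, D, R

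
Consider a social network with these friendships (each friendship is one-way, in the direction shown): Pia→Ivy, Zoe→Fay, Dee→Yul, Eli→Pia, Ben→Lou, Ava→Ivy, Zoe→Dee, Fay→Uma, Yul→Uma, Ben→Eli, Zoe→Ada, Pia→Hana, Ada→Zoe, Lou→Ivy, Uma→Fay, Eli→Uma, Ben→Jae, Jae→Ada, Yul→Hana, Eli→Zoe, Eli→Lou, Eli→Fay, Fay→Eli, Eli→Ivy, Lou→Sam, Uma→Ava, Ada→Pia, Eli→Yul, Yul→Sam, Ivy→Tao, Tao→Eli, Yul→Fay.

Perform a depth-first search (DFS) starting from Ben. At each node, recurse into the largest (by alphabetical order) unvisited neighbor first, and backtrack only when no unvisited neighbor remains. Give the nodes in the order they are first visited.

Ben, Lou, Sam, Ivy, Tao, Eli, Zoe, Fay, Uma, Ava, Dee, Yul, Hana, Ada, Pia, Jae

Visit Ben
Ben → Lou
Lou → Sam
Lou → Ivy
Ivy → Tao
Tao → Eli
Eli → Zoe
Zoe → Fay
Fay → Uma
Uma → Ava
Zoe → Dee
Dee → Yul
Yul → Hana
Zoe → Ada
Ada → Pia
Ben → Jae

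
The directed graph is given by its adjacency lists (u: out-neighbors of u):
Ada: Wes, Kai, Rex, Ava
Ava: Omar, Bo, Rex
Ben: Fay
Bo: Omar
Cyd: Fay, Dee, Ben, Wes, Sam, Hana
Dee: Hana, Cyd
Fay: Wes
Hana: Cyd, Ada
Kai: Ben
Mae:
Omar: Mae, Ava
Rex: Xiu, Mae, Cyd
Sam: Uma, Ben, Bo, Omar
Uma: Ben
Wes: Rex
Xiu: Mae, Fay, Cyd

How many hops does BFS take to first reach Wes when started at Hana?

2

Level 0: Hana
Level 1: Ada, Cyd
Level 2: Ava, Ben, Dee, Fay, Kai, Rex, Sam, Wes
Level 3: Bo, Mae, Omar, Uma, Xiu
Wes first appears at level 2.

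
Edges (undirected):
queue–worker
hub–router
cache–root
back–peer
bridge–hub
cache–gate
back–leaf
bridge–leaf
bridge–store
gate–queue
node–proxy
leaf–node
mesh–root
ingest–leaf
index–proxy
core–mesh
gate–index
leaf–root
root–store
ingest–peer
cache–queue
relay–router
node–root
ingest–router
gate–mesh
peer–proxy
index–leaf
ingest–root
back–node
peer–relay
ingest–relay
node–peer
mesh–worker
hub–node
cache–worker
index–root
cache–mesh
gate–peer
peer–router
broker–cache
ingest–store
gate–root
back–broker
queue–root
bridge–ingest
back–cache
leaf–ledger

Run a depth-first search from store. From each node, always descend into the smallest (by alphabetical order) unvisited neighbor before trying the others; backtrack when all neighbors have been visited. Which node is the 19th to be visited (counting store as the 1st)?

worker

Visit store
store → bridge
bridge → hub
hub → node
node → back
back → broker
broker → cache
cache → gate
gate → index
index → leaf
leaf → ingest
ingest → peer
peer → proxy
peer → relay
relay → router
ingest → root
root → mesh
mesh → core
mesh → worker
worker → queue
leaf → ledger

Visit order: store, bridge, hub, node, back, broker, cache, gate, index, leaf, ingest, peer, proxy, relay, router, root, mesh, core, worker, queue, ledger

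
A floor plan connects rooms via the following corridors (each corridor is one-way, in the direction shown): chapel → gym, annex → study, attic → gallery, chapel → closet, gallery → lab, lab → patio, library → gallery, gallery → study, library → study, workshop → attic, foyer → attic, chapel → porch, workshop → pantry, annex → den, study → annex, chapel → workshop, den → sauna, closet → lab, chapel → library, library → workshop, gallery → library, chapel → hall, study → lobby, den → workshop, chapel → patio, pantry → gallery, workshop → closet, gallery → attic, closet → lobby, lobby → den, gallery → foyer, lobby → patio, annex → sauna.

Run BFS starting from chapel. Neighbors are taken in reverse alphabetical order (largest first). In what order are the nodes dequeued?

chapel, workshop, porch, patio, library, hall, gym, closet, pantry, attic, study, gallery, lobby, lab, annex, foyer, den, sauna

Visit chapel; enqueue workshop, porch, patio, library, hall, gym, closet → queue [workshop, porch, patio, library, hall, gym, closet]
Visit workshop; enqueue pantry, attic → queue [porch, patio, library, hall, gym, closet, pantry, attic]
Visit porch → queue [patio, library, hall, gym, closet, pantry, attic]
Visit patio → queue [library, hall, gym, closet, pantry, attic]
Visit library; enqueue study, gallery → queue [hall, gym, closet, pantry, attic, study, gallery]
Visit hall → queue [gym, closet, pantry, attic, study, gallery]
Visit gym → queue [closet, pantry, attic, study, gallery]
Visit closet; enqueue lobby, lab → queue [pantry, attic, study, gallery, lobby, lab]
Visit pantry → queue [attic, study, gallery, lobby, lab]
Visit attic → queue [study, gallery, lobby, lab]
Visit study; enqueue annex → queue [gallery, lobby, lab, annex]
Visit gallery; enqueue foyer → queue [lobby, lab, annex, foyer]
Visit lobby; enqueue den → queue [lab, annex, foyer, den]
Visit lab → queue [annex, foyer, den]
Visit annex; enqueue sauna → queue [foyer, den, sauna]
Visit foyer → queue [den, sauna]
Visit den → queue [sauna]
Visit sauna → queue []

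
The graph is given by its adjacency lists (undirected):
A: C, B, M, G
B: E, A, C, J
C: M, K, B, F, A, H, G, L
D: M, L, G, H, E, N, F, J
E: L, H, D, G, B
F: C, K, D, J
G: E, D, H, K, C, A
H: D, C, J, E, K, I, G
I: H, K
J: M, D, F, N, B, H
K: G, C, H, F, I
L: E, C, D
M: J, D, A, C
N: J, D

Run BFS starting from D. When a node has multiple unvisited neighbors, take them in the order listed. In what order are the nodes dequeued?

D -> M -> L -> G -> H -> E -> N -> F -> J -> A -> C -> K -> I -> B

Visit D; enqueue M, L, G, H, E, N, F, J → queue [M, L, G, H, E, N, F, J]
Visit M; enqueue A, C → queue [L, G, H, E, N, F, J, A, C]
Visit L → queue [G, H, E, N, F, J, A, C]
Visit G; enqueue K → queue [H, E, N, F, J, A, C, K]
Visit H; enqueue I → queue [E, N, F, J, A, C, K, I]
Visit E; enqueue B → queue [N, F, J, A, C, K, I, B]
Visit N → queue [F, J, A, C, K, I, B]
Visit F → queue [J, A, C, K, I, B]
Visit J → queue [A, C, K, I, B]
Visit A → queue [C, K, I, B]
Visit C → queue [K, I, B]
Visit K → queue [I, B]
Visit I → queue [B]
Visit B → queue []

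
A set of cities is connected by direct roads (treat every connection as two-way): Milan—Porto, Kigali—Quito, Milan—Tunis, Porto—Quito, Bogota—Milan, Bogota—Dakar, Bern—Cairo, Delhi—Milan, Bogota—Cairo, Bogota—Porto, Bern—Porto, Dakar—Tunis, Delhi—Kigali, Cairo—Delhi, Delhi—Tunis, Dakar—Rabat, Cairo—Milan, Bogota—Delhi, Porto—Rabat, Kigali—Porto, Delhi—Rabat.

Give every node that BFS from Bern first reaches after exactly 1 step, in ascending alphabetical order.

Cairo, Porto

Level 0: Bern
Level 1: Cairo, Porto
Level 2: Bogota, Delhi, Kigali, Milan, Quito, Rabat
Level 3: Dakar, Tunis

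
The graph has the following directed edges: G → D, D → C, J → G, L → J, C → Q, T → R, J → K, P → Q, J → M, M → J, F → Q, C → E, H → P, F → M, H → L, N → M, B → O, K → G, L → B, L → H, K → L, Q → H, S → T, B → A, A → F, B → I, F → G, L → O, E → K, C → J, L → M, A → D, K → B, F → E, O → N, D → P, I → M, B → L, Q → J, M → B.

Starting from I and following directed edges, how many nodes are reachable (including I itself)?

BFS from I visits: I, M, J, B, K, G, O, L, A, D, N, H, F, P, C, Q, E
Reachable nodes: 17 of 20 total.

17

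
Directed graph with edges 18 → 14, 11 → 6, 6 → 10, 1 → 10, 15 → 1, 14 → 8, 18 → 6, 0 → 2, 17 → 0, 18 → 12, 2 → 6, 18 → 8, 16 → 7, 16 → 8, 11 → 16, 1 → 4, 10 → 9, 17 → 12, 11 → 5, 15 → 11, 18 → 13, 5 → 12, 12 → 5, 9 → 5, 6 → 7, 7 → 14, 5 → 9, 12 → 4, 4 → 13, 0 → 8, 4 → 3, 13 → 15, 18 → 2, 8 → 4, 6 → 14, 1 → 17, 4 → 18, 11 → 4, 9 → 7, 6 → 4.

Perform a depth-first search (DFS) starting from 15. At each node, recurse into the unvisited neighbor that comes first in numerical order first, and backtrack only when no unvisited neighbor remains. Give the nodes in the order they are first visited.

15, 1, 4, 3, 13, 18, 2, 6, 7, 14, 8, 10, 9, 5, 12, 17, 0, 11, 16

Visit 15
15 → 1
1 → 4
4 → 3
4 → 13
4 → 18
18 → 2
2 → 6
6 → 7
7 → 14
14 → 8
6 → 10
10 → 9
9 → 5
5 → 12
1 → 17
17 → 0
15 → 11
11 → 16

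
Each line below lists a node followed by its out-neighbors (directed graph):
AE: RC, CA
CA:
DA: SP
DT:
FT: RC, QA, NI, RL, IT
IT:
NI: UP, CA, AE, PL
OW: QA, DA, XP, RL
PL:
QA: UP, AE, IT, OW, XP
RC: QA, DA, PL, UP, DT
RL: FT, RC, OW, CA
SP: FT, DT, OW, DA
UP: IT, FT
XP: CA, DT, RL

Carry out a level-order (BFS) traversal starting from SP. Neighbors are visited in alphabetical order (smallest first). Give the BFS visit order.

Visit SP; enqueue DA, DT, FT, OW → queue [DA, DT, FT, OW]
Visit DA → queue [DT, FT, OW]
Visit DT → queue [FT, OW]
Visit FT; enqueue IT, NI, QA, RC, RL → queue [OW, IT, NI, QA, RC, RL]
Visit OW; enqueue XP → queue [IT, NI, QA, RC, RL, XP]
Visit IT → queue [NI, QA, RC, RL, XP]
Visit NI; enqueue AE, CA, PL, UP → queue [QA, RC, RL, XP, AE, CA, PL, UP]
Visit QA → queue [RC, RL, XP, AE, CA, PL, UP]
Visit RC → queue [RL, XP, AE, CA, PL, UP]
Visit RL → queue [XP, AE, CA, PL, UP]
Visit XP → queue [AE, CA, PL, UP]
Visit AE → queue [CA, PL, UP]
Visit CA → queue [PL, UP]
Visit PL → queue [UP]
Visit UP → queue []

SP, DA, DT, FT, OW, IT, NI, QA, RC, RL, XP, AE, CA, PL, UP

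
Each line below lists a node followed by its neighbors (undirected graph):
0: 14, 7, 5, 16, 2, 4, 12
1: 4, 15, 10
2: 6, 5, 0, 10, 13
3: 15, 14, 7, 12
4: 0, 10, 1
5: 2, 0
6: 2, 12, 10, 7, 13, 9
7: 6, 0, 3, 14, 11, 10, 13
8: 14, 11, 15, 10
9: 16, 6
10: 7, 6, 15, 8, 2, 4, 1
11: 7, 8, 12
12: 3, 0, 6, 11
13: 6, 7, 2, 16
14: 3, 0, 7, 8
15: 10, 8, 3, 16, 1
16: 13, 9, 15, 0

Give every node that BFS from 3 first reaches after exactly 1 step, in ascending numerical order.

7, 12, 14, 15

Level 0: 3
Level 1: 7, 12, 14, 15
Level 2: 0, 1, 6, 8, 10, 11, 13, 16
Level 3: 2, 4, 5, 9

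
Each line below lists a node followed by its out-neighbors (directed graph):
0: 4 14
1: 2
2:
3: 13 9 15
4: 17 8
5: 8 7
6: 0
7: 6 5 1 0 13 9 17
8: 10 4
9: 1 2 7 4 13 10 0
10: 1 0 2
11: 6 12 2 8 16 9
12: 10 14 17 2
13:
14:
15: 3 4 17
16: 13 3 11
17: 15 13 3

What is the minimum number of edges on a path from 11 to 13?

Level 0: 11
Level 1: 2, 6, 8, 9, 12, 16
Level 2: 0, 1, 3, 4, 7, 10, 13, 14, 17
Level 3: 5, 15
13 first appears at level 2.

2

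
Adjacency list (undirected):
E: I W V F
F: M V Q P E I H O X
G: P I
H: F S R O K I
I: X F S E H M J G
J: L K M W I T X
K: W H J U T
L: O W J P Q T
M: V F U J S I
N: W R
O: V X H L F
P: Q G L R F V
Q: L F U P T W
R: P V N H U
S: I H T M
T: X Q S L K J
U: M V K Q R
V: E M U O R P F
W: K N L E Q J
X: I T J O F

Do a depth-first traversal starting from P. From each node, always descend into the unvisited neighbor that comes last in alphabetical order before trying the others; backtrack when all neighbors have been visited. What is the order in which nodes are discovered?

Visit P
P → V
V → U
U → R
R → N
N → W
W → Q
Q → T
T → X
X → O
O → L
L → J
J → M
M → S
S → I
I → H
H → K
H → F
F → E
I → G

P, V, U, R, N, W, Q, T, X, O, L, J, M, S, I, H, K, F, E, G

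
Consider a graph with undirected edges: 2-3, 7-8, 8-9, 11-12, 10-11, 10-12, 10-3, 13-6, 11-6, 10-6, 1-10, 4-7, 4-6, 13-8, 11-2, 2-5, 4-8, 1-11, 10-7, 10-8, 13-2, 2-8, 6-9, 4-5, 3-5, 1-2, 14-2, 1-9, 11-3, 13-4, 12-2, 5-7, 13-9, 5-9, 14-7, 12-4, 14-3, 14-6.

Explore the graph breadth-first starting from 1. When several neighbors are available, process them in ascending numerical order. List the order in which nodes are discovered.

Visit 1; enqueue 2, 9, 10, 11 → queue [2, 9, 10, 11]
Visit 2; enqueue 3, 5, 8, 12, 13, 14 → queue [9, 10, 11, 3, 5, 8, 12, 13, 14]
Visit 9; enqueue 6 → queue [10, 11, 3, 5, 8, 12, 13, 14, 6]
Visit 10; enqueue 7 → queue [11, 3, 5, 8, 12, 13, 14, 6, 7]
Visit 11 → queue [3, 5, 8, 12, 13, 14, 6, 7]
Visit 3 → queue [5, 8, 12, 13, 14, 6, 7]
Visit 5; enqueue 4 → queue [8, 12, 13, 14, 6, 7, 4]
Visit 8 → queue [12, 13, 14, 6, 7, 4]
Visit 12 → queue [13, 14, 6, 7, 4]
Visit 13 → queue [14, 6, 7, 4]
Visit 14 → queue [6, 7, 4]
Visit 6 → queue [7, 4]
Visit 7 → queue [4]
Visit 4 → queue []

1 → 2 → 9 → 10 → 11 → 3 → 5 → 8 → 12 → 13 → 14 → 6 → 7 → 4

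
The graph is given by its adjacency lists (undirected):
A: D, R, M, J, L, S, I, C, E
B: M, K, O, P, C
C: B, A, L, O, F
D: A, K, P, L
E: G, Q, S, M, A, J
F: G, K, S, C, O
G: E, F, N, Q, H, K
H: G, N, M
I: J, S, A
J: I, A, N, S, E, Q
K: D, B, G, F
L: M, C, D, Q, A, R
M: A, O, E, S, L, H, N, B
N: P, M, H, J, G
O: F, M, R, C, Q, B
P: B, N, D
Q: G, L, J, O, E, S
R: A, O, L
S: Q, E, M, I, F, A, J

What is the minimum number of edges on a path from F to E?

2

Level 0: F
Level 1: C, G, K, O, S
Level 2: A, B, D, E, H, I, J, L, M, N, Q, R
Level 3: P
E first appears at level 2.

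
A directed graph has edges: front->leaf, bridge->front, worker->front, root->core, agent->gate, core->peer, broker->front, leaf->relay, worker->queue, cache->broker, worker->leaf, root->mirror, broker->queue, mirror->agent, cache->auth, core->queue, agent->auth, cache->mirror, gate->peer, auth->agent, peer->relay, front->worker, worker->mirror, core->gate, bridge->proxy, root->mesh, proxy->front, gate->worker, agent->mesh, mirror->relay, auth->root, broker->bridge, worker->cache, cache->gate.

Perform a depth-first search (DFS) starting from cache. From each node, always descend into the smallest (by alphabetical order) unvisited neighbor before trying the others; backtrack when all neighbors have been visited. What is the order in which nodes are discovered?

cache, auth, agent, gate, peer, relay, worker, front, leaf, mirror, queue, mesh, root, core, broker, bridge, proxy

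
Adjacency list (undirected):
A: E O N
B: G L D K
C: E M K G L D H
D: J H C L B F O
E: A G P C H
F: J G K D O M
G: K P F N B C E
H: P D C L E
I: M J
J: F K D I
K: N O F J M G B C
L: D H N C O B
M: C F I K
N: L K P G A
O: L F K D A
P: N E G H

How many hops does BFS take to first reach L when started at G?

Level 0: G
Level 1: B, C, E, F, K, N, P
Level 2: A, D, H, J, L, M, O
Level 3: I
L first appears at level 2.

2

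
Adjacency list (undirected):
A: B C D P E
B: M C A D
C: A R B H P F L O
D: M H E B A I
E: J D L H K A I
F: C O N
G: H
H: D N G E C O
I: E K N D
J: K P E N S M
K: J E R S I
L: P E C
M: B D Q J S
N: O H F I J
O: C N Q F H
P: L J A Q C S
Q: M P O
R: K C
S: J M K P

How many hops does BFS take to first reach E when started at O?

Level 0: O
Level 1: C, F, H, N, Q
Level 2: A, B, D, E, G, I, J, L, M, P, R
Level 3: K, S
E first appears at level 2.

2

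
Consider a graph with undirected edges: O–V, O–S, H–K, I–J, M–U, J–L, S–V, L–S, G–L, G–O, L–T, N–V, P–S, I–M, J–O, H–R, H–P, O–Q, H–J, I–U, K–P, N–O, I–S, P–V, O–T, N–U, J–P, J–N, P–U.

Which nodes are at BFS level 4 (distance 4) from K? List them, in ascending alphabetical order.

G, Q, T

Level 0: K
Level 1: H, P
Level 2: J, R, S, U, V
Level 3: I, L, M, N, O
Level 4: G, Q, T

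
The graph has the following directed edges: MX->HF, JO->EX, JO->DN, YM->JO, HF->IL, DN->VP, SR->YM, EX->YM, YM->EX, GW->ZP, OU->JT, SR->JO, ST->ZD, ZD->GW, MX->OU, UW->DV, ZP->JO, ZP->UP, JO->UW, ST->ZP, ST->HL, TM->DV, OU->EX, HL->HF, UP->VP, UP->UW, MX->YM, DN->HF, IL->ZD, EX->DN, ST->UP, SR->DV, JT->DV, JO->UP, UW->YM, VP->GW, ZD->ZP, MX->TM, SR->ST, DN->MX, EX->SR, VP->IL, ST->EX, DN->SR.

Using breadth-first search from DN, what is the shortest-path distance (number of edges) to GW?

2

Level 0: DN
Level 1: HF, MX, SR, VP
Level 2: DV, GW, IL, JO, OU, ST, TM, YM
Level 3: EX, HL, JT, UP, UW, ZD, ZP
GW first appears at level 2.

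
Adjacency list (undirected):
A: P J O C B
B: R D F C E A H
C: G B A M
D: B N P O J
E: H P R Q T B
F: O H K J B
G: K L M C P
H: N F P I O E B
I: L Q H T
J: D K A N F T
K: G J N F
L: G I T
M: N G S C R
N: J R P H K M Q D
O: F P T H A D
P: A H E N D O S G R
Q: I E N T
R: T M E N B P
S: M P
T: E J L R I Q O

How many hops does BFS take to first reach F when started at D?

Level 0: D
Level 1: B, J, N, O, P
Level 2: A, C, E, F, G, H, K, M, Q, R, S, T
Level 3: I, L
F first appears at level 2.

2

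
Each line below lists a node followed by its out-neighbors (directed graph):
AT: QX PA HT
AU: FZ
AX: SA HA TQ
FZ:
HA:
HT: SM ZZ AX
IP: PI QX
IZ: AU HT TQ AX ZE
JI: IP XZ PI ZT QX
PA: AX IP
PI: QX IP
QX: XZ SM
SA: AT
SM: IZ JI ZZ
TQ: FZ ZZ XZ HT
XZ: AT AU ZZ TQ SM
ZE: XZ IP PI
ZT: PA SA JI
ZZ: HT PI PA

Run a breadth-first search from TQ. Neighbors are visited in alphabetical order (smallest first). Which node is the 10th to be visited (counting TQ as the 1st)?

PA

Visit TQ; enqueue FZ, HT, XZ, ZZ → queue [FZ, HT, XZ, ZZ]
Visit FZ → queue [HT, XZ, ZZ]
Visit HT; enqueue AX, SM → queue [XZ, ZZ, AX, SM]
Visit XZ; enqueue AT, AU → queue [ZZ, AX, SM, AT, AU]
Visit ZZ; enqueue PA, PI → queue [AX, SM, AT, AU, PA, PI]
Visit AX; enqueue HA, SA → queue [SM, AT, AU, PA, PI, HA, SA]
Visit SM; enqueue IZ, JI → queue [AT, AU, PA, PI, HA, SA, IZ, JI]
Visit AT; enqueue QX → queue [AU, PA, PI, HA, SA, IZ, JI, QX]
Visit AU → queue [PA, PI, HA, SA, IZ, JI, QX]
Visit PA; enqueue IP → queue [PI, HA, SA, IZ, JI, QX, IP]
Visit PI → queue [HA, SA, IZ, JI, QX, IP]
Visit HA → queue [SA, IZ, JI, QX, IP]
Visit SA → queue [IZ, JI, QX, IP]
Visit IZ; enqueue ZE → queue [JI, QX, IP, ZE]
Visit JI; enqueue ZT → queue [QX, IP, ZE, ZT]
Visit QX → queue [IP, ZE, ZT]
Visit IP → queue [ZE, ZT]
Visit ZE → queue [ZT]
Visit ZT → queue []

Visit order: TQ, FZ, HT, XZ, ZZ, AX, SM, AT, AU, PA, PI, HA, SA, IZ, JI, QX, IP, ZE, ZT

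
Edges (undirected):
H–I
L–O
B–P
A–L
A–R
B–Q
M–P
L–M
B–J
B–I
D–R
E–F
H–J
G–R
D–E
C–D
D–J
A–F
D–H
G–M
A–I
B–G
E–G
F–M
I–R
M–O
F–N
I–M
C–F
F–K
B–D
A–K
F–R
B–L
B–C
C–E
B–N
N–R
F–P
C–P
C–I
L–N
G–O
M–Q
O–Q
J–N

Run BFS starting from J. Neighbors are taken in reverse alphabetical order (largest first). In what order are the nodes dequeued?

J, N, H, D, B, R, L, F, I, E, C, Q, P, G, A, O, M, K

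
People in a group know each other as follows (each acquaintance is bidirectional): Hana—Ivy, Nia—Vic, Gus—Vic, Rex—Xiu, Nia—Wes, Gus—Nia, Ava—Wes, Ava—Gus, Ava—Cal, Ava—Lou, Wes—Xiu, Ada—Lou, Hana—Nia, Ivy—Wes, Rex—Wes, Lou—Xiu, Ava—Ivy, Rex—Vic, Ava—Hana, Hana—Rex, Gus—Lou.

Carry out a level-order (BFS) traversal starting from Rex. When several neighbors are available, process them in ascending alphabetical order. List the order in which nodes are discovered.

Rex, Hana, Vic, Wes, Xiu, Ava, Ivy, Nia, Gus, Lou, Cal, Ada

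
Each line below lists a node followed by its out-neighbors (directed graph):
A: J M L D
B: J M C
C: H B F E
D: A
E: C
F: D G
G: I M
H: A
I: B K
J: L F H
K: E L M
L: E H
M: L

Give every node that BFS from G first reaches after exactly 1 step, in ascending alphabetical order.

I, M

Level 0: G
Level 1: I, M
Level 2: B, K, L
Level 3: C, E, H, J
Level 4: A, F
Level 5: D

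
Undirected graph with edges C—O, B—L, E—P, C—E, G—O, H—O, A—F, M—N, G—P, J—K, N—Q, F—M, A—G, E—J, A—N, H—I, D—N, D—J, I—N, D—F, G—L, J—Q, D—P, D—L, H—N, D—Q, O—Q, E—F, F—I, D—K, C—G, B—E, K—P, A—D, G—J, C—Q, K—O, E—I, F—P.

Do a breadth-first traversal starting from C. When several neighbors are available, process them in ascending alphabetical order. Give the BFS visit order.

C, E, G, O, Q, B, F, I, J, P, A, L, H, K, D, N, M

Visit C; enqueue E, G, O, Q → queue [E, G, O, Q]
Visit E; enqueue B, F, I, J, P → queue [G, O, Q, B, F, I, J, P]
Visit G; enqueue A, L → queue [O, Q, B, F, I, J, P, A, L]
Visit O; enqueue H, K → queue [Q, B, F, I, J, P, A, L, H, K]
Visit Q; enqueue D, N → queue [B, F, I, J, P, A, L, H, K, D, N]
Visit B → queue [F, I, J, P, A, L, H, K, D, N]
Visit F; enqueue M → queue [I, J, P, A, L, H, K, D, N, M]
Visit I → queue [J, P, A, L, H, K, D, N, M]
Visit J → queue [P, A, L, H, K, D, N, M]
Visit P → queue [A, L, H, K, D, N, M]
Visit A → queue [L, H, K, D, N, M]
Visit L → queue [H, K, D, N, M]
Visit H → queue [K, D, N, M]
Visit K → queue [D, N, M]
Visit D → queue [N, M]
Visit N → queue [M]
Visit M → queue []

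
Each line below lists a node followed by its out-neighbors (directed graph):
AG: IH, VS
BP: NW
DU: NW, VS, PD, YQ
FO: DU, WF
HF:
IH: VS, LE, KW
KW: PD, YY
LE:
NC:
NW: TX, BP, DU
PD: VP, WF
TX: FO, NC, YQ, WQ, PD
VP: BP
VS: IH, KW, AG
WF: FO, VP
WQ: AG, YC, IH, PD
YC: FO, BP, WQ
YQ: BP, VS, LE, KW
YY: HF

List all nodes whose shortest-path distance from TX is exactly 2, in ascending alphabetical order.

Level 0: TX
Level 1: FO, NC, PD, WQ, YQ
Level 2: AG, BP, DU, IH, KW, LE, VP, VS, WF, YC
Level 3: NW, YY
Level 4: HF

AG, BP, DU, IH, KW, LE, VP, VS, WF, YC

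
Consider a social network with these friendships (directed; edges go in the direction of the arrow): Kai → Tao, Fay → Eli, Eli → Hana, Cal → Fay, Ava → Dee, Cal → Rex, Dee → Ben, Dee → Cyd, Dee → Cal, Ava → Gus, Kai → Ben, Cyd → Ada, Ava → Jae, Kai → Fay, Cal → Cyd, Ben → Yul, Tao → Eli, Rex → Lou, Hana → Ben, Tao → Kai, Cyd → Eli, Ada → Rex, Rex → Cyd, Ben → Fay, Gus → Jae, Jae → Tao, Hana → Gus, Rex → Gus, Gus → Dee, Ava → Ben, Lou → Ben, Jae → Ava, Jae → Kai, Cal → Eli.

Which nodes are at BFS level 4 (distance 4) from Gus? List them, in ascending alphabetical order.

Hana, Lou

Level 0: Gus
Level 1: Dee, Jae
Level 2: Ava, Ben, Cal, Cyd, Kai, Tao
Level 3: Ada, Eli, Fay, Rex, Yul
Level 4: Hana, Lou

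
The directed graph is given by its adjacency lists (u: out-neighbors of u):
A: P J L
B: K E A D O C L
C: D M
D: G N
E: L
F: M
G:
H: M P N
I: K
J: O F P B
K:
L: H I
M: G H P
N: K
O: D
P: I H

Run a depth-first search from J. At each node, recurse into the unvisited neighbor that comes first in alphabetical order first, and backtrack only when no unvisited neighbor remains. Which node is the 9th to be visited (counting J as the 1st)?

I

Visit J
J → B
B → A
A → L
L → H
H → M
M → G
M → P
P → I
I → K
H → N
B → C
C → D
B → E
B → O
J → F

Visit order: J, B, A, L, H, M, G, P, I, K, N, C, D, E, O, F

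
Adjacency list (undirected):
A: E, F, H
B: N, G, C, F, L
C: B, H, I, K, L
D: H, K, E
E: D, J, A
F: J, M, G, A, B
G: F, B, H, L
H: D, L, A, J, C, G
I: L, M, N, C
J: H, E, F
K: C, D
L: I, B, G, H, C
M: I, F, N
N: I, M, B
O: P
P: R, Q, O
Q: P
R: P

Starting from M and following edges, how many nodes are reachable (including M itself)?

14

BFS from M visits: M, N, I, F, B, L, C, J, G, A, H, K, E, D
Reachable nodes: 14 of 18 total.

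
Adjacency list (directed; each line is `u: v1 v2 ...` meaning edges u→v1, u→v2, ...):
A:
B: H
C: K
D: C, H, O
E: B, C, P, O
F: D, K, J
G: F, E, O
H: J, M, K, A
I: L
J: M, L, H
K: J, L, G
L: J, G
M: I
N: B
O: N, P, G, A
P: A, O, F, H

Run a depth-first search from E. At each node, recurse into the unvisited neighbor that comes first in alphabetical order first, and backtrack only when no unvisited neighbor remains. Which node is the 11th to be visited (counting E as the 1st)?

K

Visit E
E → B
B → H
H → A
H → J
J → L
L → G
G → F
F → D
D → C
C → K
D → O
O → N
O → P
J → M
M → I

Visit order: E, B, H, A, J, L, G, F, D, C, K, O, N, P, M, I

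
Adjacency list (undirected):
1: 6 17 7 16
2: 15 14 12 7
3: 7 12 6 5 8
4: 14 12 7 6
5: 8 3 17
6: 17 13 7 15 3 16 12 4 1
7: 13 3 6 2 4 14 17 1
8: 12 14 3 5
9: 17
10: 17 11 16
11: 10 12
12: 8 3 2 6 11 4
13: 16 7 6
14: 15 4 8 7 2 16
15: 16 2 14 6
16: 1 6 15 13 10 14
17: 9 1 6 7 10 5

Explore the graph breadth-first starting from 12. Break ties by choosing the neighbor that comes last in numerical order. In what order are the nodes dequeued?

12 -> 11 -> 8 -> 6 -> 4 -> 3 -> 2 -> 10 -> 14 -> 5 -> 17 -> 16 -> 15 -> 13 -> 7 -> 1 -> 9

Visit 12; enqueue 11, 8, 6, 4, 3, 2 → queue [11, 8, 6, 4, 3, 2]
Visit 11; enqueue 10 → queue [8, 6, 4, 3, 2, 10]
Visit 8; enqueue 14, 5 → queue [6, 4, 3, 2, 10, 14, 5]
Visit 6; enqueue 17, 16, 15, 13, 7, 1 → queue [4, 3, 2, 10, 14, 5, 17, 16, 15, 13, 7, 1]
Visit 4 → queue [3, 2, 10, 14, 5, 17, 16, 15, 13, 7, 1]
Visit 3 → queue [2, 10, 14, 5, 17, 16, 15, 13, 7, 1]
Visit 2 → queue [10, 14, 5, 17, 16, 15, 13, 7, 1]
Visit 10 → queue [14, 5, 17, 16, 15, 13, 7, 1]
Visit 14 → queue [5, 17, 16, 15, 13, 7, 1]
Visit 5 → queue [17, 16, 15, 13, 7, 1]
Visit 17; enqueue 9 → queue [16, 15, 13, 7, 1, 9]
Visit 16 → queue [15, 13, 7, 1, 9]
Visit 15 → queue [13, 7, 1, 9]
Visit 13 → queue [7, 1, 9]
Visit 7 → queue [1, 9]
Visit 1 → queue [9]
Visit 9 → queue []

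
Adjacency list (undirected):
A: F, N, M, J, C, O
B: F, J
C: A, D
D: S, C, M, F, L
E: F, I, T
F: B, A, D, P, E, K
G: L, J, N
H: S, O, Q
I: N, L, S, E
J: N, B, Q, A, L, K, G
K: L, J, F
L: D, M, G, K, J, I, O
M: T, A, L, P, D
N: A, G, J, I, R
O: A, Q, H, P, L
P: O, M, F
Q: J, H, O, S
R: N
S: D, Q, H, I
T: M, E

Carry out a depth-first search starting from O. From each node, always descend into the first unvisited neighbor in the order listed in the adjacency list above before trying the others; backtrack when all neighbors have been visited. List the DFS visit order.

O, A, F, B, J, N, G, L, D, S, Q, H, I, E, T, M, P, C, K, R

Visit O
O → A
A → F
F → B
B → J
J → N
N → G
G → L
L → D
D → S
S → Q
Q → H
S → I
I → E
E → T
T → M
M → P
D → C
L → K
N → R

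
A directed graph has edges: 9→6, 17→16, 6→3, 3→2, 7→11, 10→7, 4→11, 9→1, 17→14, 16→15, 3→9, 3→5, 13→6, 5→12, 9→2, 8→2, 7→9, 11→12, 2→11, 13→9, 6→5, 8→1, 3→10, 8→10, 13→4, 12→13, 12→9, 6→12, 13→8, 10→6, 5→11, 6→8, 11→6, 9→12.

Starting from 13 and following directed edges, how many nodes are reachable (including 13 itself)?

BFS from 13 visits: 13, 4, 6, 8, 9, 11, 3, 5, 12, 1, 2, 10, 7
Reachable nodes: 13 of 17 total.

13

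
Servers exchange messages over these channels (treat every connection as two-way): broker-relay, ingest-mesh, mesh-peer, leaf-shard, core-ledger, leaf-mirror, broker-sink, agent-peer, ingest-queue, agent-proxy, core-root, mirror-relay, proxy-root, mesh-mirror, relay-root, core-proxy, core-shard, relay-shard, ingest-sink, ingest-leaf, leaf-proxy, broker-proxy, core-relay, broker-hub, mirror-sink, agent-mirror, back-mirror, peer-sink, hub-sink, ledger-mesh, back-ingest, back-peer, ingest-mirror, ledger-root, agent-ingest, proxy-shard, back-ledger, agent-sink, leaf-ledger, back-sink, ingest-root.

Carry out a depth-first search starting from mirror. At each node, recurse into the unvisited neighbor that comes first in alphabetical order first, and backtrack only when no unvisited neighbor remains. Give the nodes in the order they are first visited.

mirror agent ingest back ledger core proxy broker hub sink peer mesh relay root shard leaf queue

Visit mirror
mirror → agent
agent → ingest
ingest → back
back → ledger
ledger → core
core → proxy
proxy → broker
broker → hub
hub → sink
sink → peer
peer → mesh
broker → relay
relay → root
relay → shard
shard → leaf
ingest → queue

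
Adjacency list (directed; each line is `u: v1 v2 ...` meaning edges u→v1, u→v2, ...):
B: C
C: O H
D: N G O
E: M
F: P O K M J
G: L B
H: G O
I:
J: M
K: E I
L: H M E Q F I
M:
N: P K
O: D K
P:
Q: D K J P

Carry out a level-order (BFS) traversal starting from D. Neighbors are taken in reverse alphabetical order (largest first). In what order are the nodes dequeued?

D -> O -> N -> G -> K -> P -> L -> B -> I -> E -> Q -> M -> H -> F -> C -> J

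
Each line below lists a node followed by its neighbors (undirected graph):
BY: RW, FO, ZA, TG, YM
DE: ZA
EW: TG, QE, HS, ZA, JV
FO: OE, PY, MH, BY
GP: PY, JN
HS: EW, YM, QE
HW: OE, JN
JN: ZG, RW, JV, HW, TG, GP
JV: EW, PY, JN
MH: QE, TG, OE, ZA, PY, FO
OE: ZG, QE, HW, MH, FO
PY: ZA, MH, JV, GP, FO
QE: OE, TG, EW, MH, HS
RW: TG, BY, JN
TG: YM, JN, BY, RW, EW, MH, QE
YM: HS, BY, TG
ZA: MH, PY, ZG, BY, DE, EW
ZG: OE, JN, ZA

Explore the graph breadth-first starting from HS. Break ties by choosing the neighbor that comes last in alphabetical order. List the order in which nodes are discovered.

HS YM QE EW TG BY OE MH ZA JV RW JN FO ZG HW PY DE GP

Visit HS; enqueue YM, QE, EW → queue [YM, QE, EW]
Visit YM; enqueue TG, BY → queue [QE, EW, TG, BY]
Visit QE; enqueue OE, MH → queue [EW, TG, BY, OE, MH]
Visit EW; enqueue ZA, JV → queue [TG, BY, OE, MH, ZA, JV]
Visit TG; enqueue RW, JN → queue [BY, OE, MH, ZA, JV, RW, JN]
Visit BY; enqueue FO → queue [OE, MH, ZA, JV, RW, JN, FO]
Visit OE; enqueue ZG, HW → queue [MH, ZA, JV, RW, JN, FO, ZG, HW]
Visit MH; enqueue PY → queue [ZA, JV, RW, JN, FO, ZG, HW, PY]
Visit ZA; enqueue DE → queue [JV, RW, JN, FO, ZG, HW, PY, DE]
Visit JV → queue [RW, JN, FO, ZG, HW, PY, DE]
Visit RW → queue [JN, FO, ZG, HW, PY, DE]
Visit JN; enqueue GP → queue [FO, ZG, HW, PY, DE, GP]
Visit FO → queue [ZG, HW, PY, DE, GP]
Visit ZG → queue [HW, PY, DE, GP]
Visit HW → queue [PY, DE, GP]
Visit PY → queue [DE, GP]
Visit DE → queue [GP]
Visit GP → queue []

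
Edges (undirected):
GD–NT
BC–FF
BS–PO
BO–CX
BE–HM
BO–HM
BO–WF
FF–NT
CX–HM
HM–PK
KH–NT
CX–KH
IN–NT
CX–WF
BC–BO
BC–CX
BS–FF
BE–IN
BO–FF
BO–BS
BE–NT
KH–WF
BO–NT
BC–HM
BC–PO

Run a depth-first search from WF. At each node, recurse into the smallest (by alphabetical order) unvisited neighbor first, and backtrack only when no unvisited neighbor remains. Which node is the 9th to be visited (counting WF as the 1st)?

FF

Visit WF
WF → BO
BO → BC
BC → CX
CX → HM
HM → BE
BE → IN
IN → NT
NT → FF
FF → BS
BS → PO
NT → GD
NT → KH
HM → PK

Visit order: WF, BO, BC, CX, HM, BE, IN, NT, FF, BS, PO, GD, KH, PK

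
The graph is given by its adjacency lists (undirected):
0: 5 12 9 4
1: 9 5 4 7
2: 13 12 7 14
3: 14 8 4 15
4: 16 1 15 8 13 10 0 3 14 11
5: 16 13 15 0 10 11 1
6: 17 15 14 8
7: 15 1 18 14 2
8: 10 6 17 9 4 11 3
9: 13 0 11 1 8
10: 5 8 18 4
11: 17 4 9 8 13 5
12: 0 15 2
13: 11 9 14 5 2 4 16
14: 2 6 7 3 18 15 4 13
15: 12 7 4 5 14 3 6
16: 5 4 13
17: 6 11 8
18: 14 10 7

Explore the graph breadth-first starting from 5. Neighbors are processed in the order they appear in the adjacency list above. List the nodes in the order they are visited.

5 → 16 → 13 → 15 → 0 → 10 → 11 → 1 → 4 → 9 → 14 → 2 → 12 → 7 → 3 → 6 → 8 → 18 → 17

Visit 5; enqueue 16, 13, 15, 0, 10, 11, 1 → queue [16, 13, 15, 0, 10, 11, 1]
Visit 16; enqueue 4 → queue [13, 15, 0, 10, 11, 1, 4]
Visit 13; enqueue 9, 14, 2 → queue [15, 0, 10, 11, 1, 4, 9, 14, 2]
Visit 15; enqueue 12, 7, 3, 6 → queue [0, 10, 11, 1, 4, 9, 14, 2, 12, 7, 3, 6]
Visit 0 → queue [10, 11, 1, 4, 9, 14, 2, 12, 7, 3, 6]
Visit 10; enqueue 8, 18 → queue [11, 1, 4, 9, 14, 2, 12, 7, 3, 6, 8, 18]
Visit 11; enqueue 17 → queue [1, 4, 9, 14, 2, 12, 7, 3, 6, 8, 18, 17]
Visit 1 → queue [4, 9, 14, 2, 12, 7, 3, 6, 8, 18, 17]
Visit 4 → queue [9, 14, 2, 12, 7, 3, 6, 8, 18, 17]
Visit 9 → queue [14, 2, 12, 7, 3, 6, 8, 18, 17]
Visit 14 → queue [2, 12, 7, 3, 6, 8, 18, 17]
Visit 2 → queue [12, 7, 3, 6, 8, 18, 17]
Visit 12 → queue [7, 3, 6, 8, 18, 17]
Visit 7 → queue [3, 6, 8, 18, 17]
Visit 3 → queue [6, 8, 18, 17]
Visit 6 → queue [8, 18, 17]
Visit 8 → queue [18, 17]
Visit 18 → queue [17]
Visit 17 → queue []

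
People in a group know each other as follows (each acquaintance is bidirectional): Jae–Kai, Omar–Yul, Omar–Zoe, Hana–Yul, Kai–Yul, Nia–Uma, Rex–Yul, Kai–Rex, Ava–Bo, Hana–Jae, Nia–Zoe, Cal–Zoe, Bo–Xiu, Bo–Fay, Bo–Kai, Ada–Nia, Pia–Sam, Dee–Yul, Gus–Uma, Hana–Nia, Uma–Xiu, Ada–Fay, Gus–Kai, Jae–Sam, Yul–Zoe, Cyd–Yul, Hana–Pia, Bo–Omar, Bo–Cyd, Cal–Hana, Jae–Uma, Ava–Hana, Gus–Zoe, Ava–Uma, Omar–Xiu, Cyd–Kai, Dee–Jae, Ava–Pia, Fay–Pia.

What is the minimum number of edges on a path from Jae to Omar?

3

Level 0: Jae
Level 1: Dee, Hana, Kai, Sam, Uma
Level 2: Ava, Bo, Cal, Cyd, Gus, Nia, Pia, Rex, Xiu, Yul
Level 3: Ada, Fay, Omar, Zoe
Omar first appears at level 3.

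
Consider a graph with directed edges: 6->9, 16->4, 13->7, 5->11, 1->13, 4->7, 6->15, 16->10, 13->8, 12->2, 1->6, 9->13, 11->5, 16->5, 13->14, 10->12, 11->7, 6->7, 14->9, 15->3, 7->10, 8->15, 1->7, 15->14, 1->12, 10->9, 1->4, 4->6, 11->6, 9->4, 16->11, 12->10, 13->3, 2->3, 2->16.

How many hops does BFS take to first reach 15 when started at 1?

2

Level 0: 1
Level 1: 4, 6, 7, 12, 13
Level 2: 2, 3, 8, 9, 10, 14, 15
Level 3: 16
Level 4: 5, 11
15 first appears at level 2.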